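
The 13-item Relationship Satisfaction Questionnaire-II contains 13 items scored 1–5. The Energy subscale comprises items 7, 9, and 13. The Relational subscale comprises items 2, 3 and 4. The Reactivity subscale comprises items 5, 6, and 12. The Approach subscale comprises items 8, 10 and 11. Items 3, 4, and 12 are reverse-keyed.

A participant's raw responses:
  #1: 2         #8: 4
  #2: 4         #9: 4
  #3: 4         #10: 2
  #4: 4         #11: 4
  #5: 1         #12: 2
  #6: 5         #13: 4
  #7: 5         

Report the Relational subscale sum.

Relational items: 2, 3, 4.
Of these, items 3 and 4 are reverse-keyed; reversed = (1+5) − raw = 6 − raw.
  item 2: 4
  item 3: 6 − 4 = 2
  item 4: 6 − 4 = 2
Sum = 4 + 2 + 2 = 8

8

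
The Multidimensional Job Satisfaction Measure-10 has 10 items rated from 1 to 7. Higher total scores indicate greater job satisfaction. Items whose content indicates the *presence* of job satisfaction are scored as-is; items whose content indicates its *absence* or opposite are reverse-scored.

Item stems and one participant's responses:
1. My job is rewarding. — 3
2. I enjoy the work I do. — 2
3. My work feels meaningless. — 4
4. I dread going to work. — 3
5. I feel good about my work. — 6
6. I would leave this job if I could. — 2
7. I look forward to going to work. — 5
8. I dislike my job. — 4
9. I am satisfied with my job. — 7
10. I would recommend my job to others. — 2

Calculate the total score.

44

Items 3, 4, 6, 8 describe the absence/opposite of job satisfaction → reverse-score.
on a 1–7 scale, reversed = 8 − raw.
  item 1: 3
  item 2: 2
  item 3: 8 − 4 = 4
  item 4: 8 − 3 = 5
  item 5: 6
  item 6: 8 − 2 = 6
  item 7: 5
  item 8: 8 − 4 = 4
  item 9: 7
  item 10: 2
Total = 3 + 2 + 4 + 5 + 6 + 6 + 5 + 4 + 7 + 2 = 44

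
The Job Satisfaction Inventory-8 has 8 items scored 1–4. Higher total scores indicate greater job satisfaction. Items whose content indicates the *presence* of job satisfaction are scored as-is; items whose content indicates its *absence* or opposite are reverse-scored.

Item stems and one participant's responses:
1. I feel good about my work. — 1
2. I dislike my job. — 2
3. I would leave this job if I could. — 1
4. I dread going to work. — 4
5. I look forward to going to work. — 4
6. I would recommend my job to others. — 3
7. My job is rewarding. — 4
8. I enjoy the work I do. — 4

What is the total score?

Items 2, 3, 4 describe the absence/opposite of job satisfaction → reverse-score.
reverse-coded value = 5 − response.
  item 1: 1
  item 2: 5 − 2 = 3
  item 3: 5 − 1 = 4
  item 4: 5 − 4 = 1
  item 5: 4
  item 6: 3
  item 7: 4
  item 8: 4
Total = 1 + 3 + 4 + 1 + 4 + 3 + 4 + 4 = 24

24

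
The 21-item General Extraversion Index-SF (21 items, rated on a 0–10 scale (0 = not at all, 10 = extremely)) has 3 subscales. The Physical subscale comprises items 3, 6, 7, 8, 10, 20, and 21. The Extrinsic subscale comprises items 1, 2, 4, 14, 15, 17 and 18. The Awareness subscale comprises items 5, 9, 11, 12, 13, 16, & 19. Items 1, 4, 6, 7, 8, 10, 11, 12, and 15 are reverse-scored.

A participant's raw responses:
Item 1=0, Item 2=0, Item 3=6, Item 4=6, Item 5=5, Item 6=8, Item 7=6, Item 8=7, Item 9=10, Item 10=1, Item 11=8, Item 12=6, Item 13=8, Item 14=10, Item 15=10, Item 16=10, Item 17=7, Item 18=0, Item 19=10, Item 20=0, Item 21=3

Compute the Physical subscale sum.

27

Physical items: 3, 6, 7, 8, 10, 20, 21.
Of these, items 6, 7, 8, and 10 are reverse-scored; reversed = (0+10) − raw = 10 − raw.
  item 3: 6
  item 6: 10 − 8 = 2
  item 7: 10 − 6 = 4
  item 8: 10 − 7 = 3
  item 10: 10 − 1 = 9
  item 20: 0
  item 21: 3
Sum = 6 + 2 + 4 + 3 + 9 + 0 + 3 = 27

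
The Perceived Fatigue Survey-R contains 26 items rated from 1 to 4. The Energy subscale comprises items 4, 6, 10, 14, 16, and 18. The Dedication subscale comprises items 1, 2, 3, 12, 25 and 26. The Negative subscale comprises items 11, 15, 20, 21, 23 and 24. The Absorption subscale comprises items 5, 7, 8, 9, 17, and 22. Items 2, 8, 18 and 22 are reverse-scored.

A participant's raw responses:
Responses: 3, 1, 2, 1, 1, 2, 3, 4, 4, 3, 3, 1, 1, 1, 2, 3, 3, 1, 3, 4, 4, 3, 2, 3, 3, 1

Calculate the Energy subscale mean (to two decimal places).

2.33

Energy items: 4, 6, 10, 14, 16, 18.
Of these, item 18 is reverse-scored; reverse-coded value = 5 − response.
  item 4: 1
  item 6: 2
  item 10: 3
  item 14: 1
  item 16: 3
  item 18: 5 − 1 = 4
Sum = 1 + 2 + 3 + 1 + 3 + 4 = 14
Mean = 14 / 6 = 2.33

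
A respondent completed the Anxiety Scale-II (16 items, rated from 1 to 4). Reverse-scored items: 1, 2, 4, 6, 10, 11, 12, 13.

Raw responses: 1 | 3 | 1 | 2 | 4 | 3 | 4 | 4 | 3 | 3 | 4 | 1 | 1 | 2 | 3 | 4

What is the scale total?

47

Apply reverse scoring (reverse-coded value = 5 − response):
  item 1: 5 − 1 = 4
  item 2: 5 − 3 = 2
  item 4: 5 − 2 = 3
  item 6: 5 − 3 = 2
  item 10: 5 − 3 = 2
  item 11: 5 − 4 = 1
  item 12: 5 − 1 = 4
  item 13: 5 − 1 = 4
After reverse-coding: 4, 2, 1, 3, 4, 2, 4, 4, 3, 2, 1, 4, 4, 2, 3, 4
Total = 4 + 2 + 1 + 3 + 4 + 2 + 4 + 4 + 3 + 2 + 1 + 4 + 4 + 2 + 3 + 4 = 47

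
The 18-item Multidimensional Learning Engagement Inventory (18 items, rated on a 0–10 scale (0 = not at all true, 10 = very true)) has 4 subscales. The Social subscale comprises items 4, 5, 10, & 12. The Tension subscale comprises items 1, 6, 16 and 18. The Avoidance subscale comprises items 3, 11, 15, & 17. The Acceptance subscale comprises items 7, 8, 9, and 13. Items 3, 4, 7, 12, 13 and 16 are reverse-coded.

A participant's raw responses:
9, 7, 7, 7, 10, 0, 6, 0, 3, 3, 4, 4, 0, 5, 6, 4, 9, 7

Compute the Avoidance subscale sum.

22

Avoidance items: 3, 11, 15, 17.
Of these, item 3 is reverse-coded; reversed = (0+10) − raw = 10 − raw.
  item 3: 10 − 7 = 3
  item 11: 4
  item 15: 6
  item 17: 9
Sum = 3 + 4 + 6 + 9 = 22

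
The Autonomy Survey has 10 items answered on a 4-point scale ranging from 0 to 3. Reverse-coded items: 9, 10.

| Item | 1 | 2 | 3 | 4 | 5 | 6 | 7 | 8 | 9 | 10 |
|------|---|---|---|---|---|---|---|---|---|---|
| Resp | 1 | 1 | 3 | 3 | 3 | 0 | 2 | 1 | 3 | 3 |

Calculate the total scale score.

14

Raw sum = 20. Reverse-coded items: 9, 10; their raw sum = 6.
Each reversal replaces raw with 3 − raw, changing the total by 3 − 2·raw per item.
Total = 20 + 2·3 − 2·6 = 20 + 6 − 12 = 14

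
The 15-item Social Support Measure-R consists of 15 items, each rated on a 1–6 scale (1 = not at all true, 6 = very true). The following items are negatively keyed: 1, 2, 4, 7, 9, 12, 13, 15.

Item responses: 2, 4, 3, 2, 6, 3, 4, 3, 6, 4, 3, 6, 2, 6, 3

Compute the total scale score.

55

Negatively keyed items use 7 − raw:
  item 1: 7 − 2 = 5
  item 2: 7 − 4 = 3
  item 4: 7 − 2 = 5
  item 7: 7 − 4 = 3
  item 9: 7 − 6 = 1
  item 12: 7 − 6 = 1
  item 13: 7 − 2 = 5
  item 15: 7 − 3 = 4
After reverse-coding: 5, 3, 3, 5, 6, 3, 3, 3, 1, 4, 3, 1, 5, 6, 4
Total = 5 + 3 + 3 + 5 + 6 + 3 + 3 + 3 + 1 + 4 + 3 + 1 + 5 + 6 + 4 = 55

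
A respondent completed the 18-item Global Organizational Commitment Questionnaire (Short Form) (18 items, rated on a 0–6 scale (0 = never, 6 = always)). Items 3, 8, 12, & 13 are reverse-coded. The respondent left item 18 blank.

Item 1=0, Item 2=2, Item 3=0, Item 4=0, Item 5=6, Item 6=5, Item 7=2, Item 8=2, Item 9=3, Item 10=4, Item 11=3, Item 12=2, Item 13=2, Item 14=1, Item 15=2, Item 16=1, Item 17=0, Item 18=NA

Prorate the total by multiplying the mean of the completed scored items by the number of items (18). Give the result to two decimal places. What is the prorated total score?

49.76

Reverse-coded (reversed = (0+6) − raw = 6 − raw):
  item 3: 6 − 0 = 6
  item 8: 6 − 2 = 4
  item 12: 6 − 2 = 4
  item 13: 6 − 2 = 4
Completed scored items (17 of 18): 0, 2, 6, 0, 6, 5, 2, 4, 3, 4, 3, 4, 4, 1, 2, 1, 0; sum = 47.
Person mean = 47 / 17 ≈ 2.7647
Prorated total = (47 / 17) × 18 = 49.76 (to 2 dp)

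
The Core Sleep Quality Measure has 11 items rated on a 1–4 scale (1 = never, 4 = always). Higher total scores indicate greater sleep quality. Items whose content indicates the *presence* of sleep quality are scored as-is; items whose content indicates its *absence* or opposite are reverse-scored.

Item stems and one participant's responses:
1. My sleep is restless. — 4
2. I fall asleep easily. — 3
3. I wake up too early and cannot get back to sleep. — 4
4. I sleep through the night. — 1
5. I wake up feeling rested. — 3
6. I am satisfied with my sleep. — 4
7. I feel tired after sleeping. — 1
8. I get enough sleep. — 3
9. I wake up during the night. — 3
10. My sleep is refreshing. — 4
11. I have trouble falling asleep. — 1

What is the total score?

Items 1, 3, 7, 9, 11 describe the absence/opposite of sleep quality → reverse-score.
reversed = (1+4) − raw = 5 − raw.
  item 1: 5 − 4 = 1
  item 2: 3
  item 3: 5 − 4 = 1
  item 4: 1
  item 5: 3
  item 6: 4
  item 7: 5 − 1 = 4
  item 8: 3
  item 9: 5 − 3 = 2
  item 10: 4
  item 11: 5 − 1 = 4
Total = 1 + 3 + 1 + 1 + 3 + 4 + 4 + 3 + 2 + 4 + 4 = 30

30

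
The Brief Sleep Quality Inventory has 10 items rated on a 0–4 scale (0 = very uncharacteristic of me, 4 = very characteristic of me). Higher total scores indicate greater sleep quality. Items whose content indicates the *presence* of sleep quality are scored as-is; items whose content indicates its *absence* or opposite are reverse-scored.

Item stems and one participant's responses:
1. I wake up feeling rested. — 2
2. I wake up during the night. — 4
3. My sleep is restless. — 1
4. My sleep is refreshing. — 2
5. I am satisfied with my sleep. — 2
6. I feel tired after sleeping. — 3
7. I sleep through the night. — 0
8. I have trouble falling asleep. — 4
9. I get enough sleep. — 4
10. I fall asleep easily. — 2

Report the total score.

16

Items 2, 3, 6, 8 describe the absence/opposite of sleep quality → reverse-score.
on a 0–4 scale, reversed = 4 − raw.
  item 1: 2
  item 2: 4 − 4 = 0
  item 3: 4 − 1 = 3
  item 4: 2
  item 5: 2
  item 6: 4 − 3 = 1
  item 7: 0
  item 8: 4 − 4 = 0
  item 9: 4
  item 10: 2
Total = 2 + 0 + 3 + 2 + 2 + 1 + 0 + 0 + 4 + 2 = 16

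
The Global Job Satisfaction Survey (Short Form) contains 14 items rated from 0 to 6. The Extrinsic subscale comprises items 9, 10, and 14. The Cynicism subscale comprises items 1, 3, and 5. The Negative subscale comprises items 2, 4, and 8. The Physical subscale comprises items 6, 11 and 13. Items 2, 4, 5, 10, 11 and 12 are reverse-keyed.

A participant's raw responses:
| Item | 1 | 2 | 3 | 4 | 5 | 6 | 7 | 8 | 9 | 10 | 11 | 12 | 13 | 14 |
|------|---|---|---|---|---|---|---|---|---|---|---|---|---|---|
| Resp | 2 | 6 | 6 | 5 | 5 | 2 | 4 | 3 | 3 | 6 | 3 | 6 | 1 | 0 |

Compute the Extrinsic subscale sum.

3

Extrinsic items: 9, 10, 14.
Of these, item 10 is reverse-keyed; reversed = (0+6) − raw = 6 − raw.
  item 9: 3
  item 10: 6 − 6 = 0
  item 14: 0
Sum = 3 + 0 + 0 = 3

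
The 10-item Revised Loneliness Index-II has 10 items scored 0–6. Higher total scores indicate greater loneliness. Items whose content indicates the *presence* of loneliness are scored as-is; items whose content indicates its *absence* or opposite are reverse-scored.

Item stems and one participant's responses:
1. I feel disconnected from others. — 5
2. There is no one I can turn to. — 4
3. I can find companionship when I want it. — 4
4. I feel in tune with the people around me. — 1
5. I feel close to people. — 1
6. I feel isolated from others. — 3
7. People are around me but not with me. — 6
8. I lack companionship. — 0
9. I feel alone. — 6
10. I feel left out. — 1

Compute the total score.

Items 3, 4, 5 describe the absence/opposite of loneliness → reverse-score.
reverse-coded value = 6 − response.
  item 1: 5
  item 2: 4
  item 3: 6 − 4 = 2
  item 4: 6 − 1 = 5
  item 5: 6 − 1 = 5
  item 6: 3
  item 7: 6
  item 8: 0
  item 9: 6
  item 10: 1
Total = 5 + 4 + 2 + 5 + 5 + 3 + 6 + 0 + 6 + 1 = 37

37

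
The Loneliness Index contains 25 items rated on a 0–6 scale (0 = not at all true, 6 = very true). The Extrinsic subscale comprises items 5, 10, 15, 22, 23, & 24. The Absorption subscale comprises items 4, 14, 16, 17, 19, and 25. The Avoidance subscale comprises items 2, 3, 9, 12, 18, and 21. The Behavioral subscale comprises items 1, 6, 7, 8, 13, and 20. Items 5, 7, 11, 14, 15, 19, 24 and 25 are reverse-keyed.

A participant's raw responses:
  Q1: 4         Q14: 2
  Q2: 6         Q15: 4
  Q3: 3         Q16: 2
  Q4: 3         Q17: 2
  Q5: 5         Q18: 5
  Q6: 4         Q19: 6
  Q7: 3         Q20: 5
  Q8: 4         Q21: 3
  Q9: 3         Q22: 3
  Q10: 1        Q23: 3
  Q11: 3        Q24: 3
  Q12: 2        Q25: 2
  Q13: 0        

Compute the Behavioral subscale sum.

Behavioral items: 1, 6, 7, 8, 13, 20.
Of these, item 7 is reverse-keyed; reverse-coded value = 6 − response.
  item 1: 4
  item 6: 4
  item 7: 6 − 3 = 3
  item 8: 4
  item 13: 0
  item 20: 5
Sum = 4 + 4 + 3 + 4 + 0 + 5 = 20

20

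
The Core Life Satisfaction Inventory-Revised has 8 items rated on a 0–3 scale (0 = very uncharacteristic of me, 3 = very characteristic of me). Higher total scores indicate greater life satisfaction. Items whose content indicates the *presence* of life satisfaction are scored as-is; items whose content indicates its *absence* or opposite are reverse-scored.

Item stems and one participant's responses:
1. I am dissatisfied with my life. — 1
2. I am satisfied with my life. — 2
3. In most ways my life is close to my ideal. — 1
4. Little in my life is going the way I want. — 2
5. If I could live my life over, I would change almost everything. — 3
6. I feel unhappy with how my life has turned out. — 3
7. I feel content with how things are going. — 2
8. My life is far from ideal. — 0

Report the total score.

11

Items 1, 4, 5, 6, 8 describe the absence/opposite of life satisfaction → reverse-score.
reversed = (0+3) − raw = 3 − raw.
  item 1: 3 − 1 = 2
  item 2: 2
  item 3: 1
  item 4: 3 − 2 = 1
  item 5: 3 − 3 = 0
  item 6: 3 − 3 = 0
  item 7: 2
  item 8: 3 − 0 = 3
Total = 2 + 2 + 1 + 1 + 0 + 0 + 2 + 3 = 11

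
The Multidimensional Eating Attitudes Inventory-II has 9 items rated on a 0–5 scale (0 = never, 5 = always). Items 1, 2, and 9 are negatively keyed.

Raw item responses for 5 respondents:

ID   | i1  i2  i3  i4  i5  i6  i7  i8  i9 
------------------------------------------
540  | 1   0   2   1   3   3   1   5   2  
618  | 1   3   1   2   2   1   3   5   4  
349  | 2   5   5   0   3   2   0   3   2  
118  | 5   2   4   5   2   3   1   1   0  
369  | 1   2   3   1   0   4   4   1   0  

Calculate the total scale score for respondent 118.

Respondent 118 raw: 5, 2, 4, 5, 2, 3, 1, 1, 0.
Reverse-coded (reversed = (0+5) − raw = 5 − raw):
  item 1: 5 − 5 = 0
  item 2: 5 − 2 = 3
  item 3: 4
  item 4: 5
  item 5: 2
  item 6: 3
  item 7: 1
  item 8: 1
  item 9: 5 − 0 = 5
Sum = 0 + 3 + 4 + 5 + 2 + 3 + 1 + 1 + 5 = 24

24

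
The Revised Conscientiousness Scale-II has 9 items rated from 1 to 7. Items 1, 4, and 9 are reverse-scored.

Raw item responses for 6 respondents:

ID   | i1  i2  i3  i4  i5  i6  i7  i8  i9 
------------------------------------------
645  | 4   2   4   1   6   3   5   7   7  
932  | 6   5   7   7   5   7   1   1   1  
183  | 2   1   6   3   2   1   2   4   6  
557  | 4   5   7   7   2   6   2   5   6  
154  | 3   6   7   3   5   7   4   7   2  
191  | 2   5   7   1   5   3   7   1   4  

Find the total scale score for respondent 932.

Respondent 932 raw: 6, 5, 7, 7, 5, 7, 1, 1, 1.
Reverse-coded (reverse-coded value = 8 − response):
  item 1: 8 − 6 = 2
  item 2: 5
  item 3: 7
  item 4: 8 − 7 = 1
  item 5: 5
  item 6: 7
  item 7: 1
  item 8: 1
  item 9: 8 − 1 = 7
Sum = 2 + 5 + 7 + 1 + 5 + 7 + 1 + 1 + 7 = 36

36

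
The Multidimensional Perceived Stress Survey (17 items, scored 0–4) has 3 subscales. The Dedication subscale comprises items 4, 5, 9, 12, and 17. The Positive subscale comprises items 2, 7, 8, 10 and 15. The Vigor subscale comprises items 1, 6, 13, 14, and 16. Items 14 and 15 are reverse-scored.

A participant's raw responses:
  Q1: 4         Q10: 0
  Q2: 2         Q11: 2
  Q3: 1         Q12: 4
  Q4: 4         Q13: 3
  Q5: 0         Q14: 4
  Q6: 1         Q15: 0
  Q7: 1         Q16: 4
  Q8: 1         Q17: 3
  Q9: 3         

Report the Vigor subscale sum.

12

Vigor items: 1, 6, 13, 14, 16.
Of these, item 14 is reverse-scored; on a 0–4 scale, reversed = 4 − raw.
  item 1: 4
  item 6: 1
  item 13: 3
  item 14: 4 − 4 = 0
  item 16: 4
Sum = 4 + 1 + 3 + 0 + 4 = 12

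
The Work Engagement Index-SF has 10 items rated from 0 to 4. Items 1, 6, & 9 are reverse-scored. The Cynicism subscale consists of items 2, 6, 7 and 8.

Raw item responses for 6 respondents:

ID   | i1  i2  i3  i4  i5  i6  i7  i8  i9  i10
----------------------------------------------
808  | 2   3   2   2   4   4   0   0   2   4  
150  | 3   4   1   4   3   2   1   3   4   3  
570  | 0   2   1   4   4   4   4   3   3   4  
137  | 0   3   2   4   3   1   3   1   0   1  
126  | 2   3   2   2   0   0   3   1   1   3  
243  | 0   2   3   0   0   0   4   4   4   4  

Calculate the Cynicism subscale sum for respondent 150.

10

Respondent 150 raw: 3, 4, 1, 4, 3, 2, 1, 3, 4, 3.
Cynicism items: 2, 6, 7, 8.
Reverse-coded (reversed = (0+4) − raw = 4 − raw):
  item 2: 4
  item 6: 4 − 2 = 2
  item 7: 1
  item 8: 3
Sum = 4 + 2 + 1 + 3 = 10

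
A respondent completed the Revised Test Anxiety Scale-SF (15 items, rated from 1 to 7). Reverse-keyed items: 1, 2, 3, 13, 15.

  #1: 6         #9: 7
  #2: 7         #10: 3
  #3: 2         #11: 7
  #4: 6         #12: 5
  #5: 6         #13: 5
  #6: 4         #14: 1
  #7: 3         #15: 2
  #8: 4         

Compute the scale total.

64

Apply reverse scoring (on a 1–7 scale, reversed = 8 − raw):
  item 1: 8 − 6 = 2
  item 2: 8 − 7 = 1
  item 3: 8 − 2 = 6
  item 13: 8 − 5 = 3
  item 15: 8 − 2 = 6
After reverse-coding: 2, 1, 6, 6, 6, 4, 3, 4, 7, 3, 7, 5, 3, 1, 6
Total = 2 + 1 + 6 + 6 + 6 + 4 + 3 + 4 + 7 + 3 + 7 + 5 + 3 + 1 + 6 = 64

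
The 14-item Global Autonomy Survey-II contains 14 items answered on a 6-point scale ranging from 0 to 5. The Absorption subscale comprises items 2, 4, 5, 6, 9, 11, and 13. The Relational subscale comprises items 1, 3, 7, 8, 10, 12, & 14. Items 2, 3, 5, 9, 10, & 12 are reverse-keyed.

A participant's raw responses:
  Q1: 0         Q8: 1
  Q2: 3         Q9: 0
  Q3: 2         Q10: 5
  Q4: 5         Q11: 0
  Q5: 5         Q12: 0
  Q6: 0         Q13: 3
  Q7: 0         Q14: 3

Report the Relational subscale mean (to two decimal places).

1.71

Relational items: 1, 3, 7, 8, 10, 12, 14.
Of these, items 3, 10, & 12 are reverse-keyed; reverse-coded value = 5 − response.
  item 1: 0
  item 3: 5 − 2 = 3
  item 7: 0
  item 8: 1
  item 10: 5 − 5 = 0
  item 12: 5 − 0 = 5
  item 14: 3
Sum = 0 + 3 + 0 + 1 + 0 + 5 + 3 = 12
Mean = 12 / 7 = 1.71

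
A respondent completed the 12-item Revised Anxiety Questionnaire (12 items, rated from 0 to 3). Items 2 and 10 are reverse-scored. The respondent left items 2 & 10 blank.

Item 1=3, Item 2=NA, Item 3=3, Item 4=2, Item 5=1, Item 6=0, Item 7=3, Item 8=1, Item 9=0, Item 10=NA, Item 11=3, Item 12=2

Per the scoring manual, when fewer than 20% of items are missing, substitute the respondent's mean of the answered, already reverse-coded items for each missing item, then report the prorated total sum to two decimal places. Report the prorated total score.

21.60

Reverse-coded (reversed = (0+3) − raw = 3 − raw):
Completed scored items (10 of 12): 3, 3, 2, 1, 0, 3, 1, 0, 3, 2; sum = 18.
Person mean = 18 / 10 ≈ 1.8000
Prorated total = (18 / 10) × 12 = 21.60 (to 2 dp)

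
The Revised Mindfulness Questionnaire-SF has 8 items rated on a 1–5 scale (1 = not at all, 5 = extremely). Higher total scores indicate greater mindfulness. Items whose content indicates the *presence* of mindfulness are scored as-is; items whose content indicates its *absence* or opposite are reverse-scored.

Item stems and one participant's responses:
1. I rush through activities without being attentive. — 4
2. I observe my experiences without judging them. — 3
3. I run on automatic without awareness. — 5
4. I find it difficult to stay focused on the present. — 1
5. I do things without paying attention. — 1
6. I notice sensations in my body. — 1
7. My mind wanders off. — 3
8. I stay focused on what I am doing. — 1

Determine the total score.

Items 1, 3, 4, 5, 7 describe the absence/opposite of mindfulness → reverse-score.
reversed = (1+5) − raw = 6 − raw.
  item 1: 6 − 4 = 2
  item 2: 3
  item 3: 6 − 5 = 1
  item 4: 6 − 1 = 5
  item 5: 6 − 1 = 5
  item 6: 1
  item 7: 6 − 3 = 3
  item 8: 1
Total = 2 + 3 + 1 + 5 + 5 + 1 + 3 + 1 = 21

21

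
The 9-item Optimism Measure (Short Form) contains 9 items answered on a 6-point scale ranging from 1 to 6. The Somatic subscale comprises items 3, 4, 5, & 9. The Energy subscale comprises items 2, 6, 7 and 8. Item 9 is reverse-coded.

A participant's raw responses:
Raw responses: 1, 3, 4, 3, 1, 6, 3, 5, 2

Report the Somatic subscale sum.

Somatic items: 3, 4, 5, 9.
Of these, item 9 is reverse-coded; reversed = (1+6) − raw = 7 − raw.
  item 3: 4
  item 4: 3
  item 5: 1
  item 9: 7 − 2 = 5
Sum = 4 + 3 + 1 + 5 = 13

13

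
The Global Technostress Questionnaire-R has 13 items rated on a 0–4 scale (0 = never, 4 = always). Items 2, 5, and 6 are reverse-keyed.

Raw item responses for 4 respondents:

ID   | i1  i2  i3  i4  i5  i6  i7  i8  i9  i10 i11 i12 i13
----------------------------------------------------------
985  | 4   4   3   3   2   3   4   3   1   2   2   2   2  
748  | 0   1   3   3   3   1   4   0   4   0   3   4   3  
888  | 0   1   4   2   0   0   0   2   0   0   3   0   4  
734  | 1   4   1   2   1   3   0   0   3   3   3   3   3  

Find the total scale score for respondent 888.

26

Respondent 888 raw: 0, 1, 4, 2, 0, 0, 0, 2, 0, 0, 3, 0, 4.
Reverse-coded (reverse-coded value = 4 − response):
  item 1: 0
  item 2: 4 − 1 = 3
  item 3: 4
  item 4: 2
  item 5: 4 − 0 = 4
  item 6: 4 − 0 = 4
  item 7: 0
  item 8: 2
  item 9: 0
  item 10: 0
  item 11: 3
  item 12: 0
  item 13: 4
Sum = 0 + 3 + 4 + 2 + 4 + 4 + 0 + 2 + 0 + 0 + 3 + 0 + 4 = 26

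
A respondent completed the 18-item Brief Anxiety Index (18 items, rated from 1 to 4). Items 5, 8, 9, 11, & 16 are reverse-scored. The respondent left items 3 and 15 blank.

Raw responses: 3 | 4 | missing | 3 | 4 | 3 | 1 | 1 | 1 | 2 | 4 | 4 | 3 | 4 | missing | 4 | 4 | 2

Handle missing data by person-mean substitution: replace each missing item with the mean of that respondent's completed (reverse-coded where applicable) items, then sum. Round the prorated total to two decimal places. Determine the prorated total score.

Reverse-coded (reversed = (1+4) − raw = 5 − raw):
  item 5: 5 − 4 = 1
  item 8: 5 − 1 = 4
  item 9: 5 − 1 = 4
  item 11: 5 − 4 = 1
  item 16: 5 − 4 = 1
Completed scored items (16 of 18): 3, 4, 3, 1, 3, 1, 4, 4, 2, 1, 4, 3, 4, 1, 4, 2; sum = 44.
Person mean = 44 / 16 ≈ 2.7500
Prorated total = (44 / 16) × 18 = 49.50 (to 2 dp)

49.50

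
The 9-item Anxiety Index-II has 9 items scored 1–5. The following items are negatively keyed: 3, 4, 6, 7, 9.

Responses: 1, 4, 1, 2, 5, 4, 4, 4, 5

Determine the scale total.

28

Apply reverse scoring (reversed = (1+5) − raw = 6 − raw):
  item 3: 6 − 1 = 5
  item 4: 6 − 2 = 4
  item 6: 6 − 4 = 2
  item 7: 6 − 4 = 2
  item 9: 6 − 5 = 1
Scored responses: 1, 4, 5, 4, 5, 2, 2, 4, 1
Total = 1 + 4 + 5 + 4 + 5 + 2 + 2 + 4 + 1 = 28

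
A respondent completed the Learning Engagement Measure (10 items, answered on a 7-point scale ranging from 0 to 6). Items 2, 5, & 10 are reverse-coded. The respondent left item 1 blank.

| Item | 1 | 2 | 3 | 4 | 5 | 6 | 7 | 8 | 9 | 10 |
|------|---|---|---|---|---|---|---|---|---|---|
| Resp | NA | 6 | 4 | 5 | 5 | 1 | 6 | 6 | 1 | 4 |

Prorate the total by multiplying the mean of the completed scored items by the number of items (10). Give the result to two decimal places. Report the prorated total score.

28.89

Reverse-coded (reversed = (0+6) − raw = 6 − raw):
  item 2: 6 − 6 = 0
  item 5: 6 − 5 = 1
  item 10: 6 − 4 = 2
Completed scored items (9 of 10): 0, 4, 5, 1, 1, 6, 6, 1, 2; sum = 26.
Person mean = 26 / 9 ≈ 2.8889
Prorated total = (26 / 9) × 10 = 28.89 (to 2 dp)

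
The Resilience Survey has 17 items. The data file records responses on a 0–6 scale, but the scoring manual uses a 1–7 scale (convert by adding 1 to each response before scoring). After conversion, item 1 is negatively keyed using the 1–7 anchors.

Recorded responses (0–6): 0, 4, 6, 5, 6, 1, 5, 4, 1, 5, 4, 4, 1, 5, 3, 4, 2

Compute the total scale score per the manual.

Convert to 1–7: 1, 5, 7, 6, 7, 2, 6, 5, 2, 6, 5, 5, 2, 6, 4, 5, 3
Reverse-coded (on a 1–7 scale, reversed = 8 − raw):
  item 1: 8 − 1 = 7
Scored: 7, 5, 7, 6, 7, 2, 6, 5, 2, 6, 5, 5, 2, 6, 4, 5, 3
Total = 83

83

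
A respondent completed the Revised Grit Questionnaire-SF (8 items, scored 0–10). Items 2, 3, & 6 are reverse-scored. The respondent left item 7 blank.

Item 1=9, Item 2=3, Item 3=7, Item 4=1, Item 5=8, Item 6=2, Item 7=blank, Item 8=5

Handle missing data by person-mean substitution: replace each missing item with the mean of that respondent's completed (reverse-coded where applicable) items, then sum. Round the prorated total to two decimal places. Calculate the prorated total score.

Reverse-coded (reversed = (0+10) − raw = 10 − raw):
  item 2: 10 − 3 = 7
  item 3: 10 − 7 = 3
  item 6: 10 − 2 = 8
Completed scored items (7 of 8): 9, 7, 3, 1, 8, 8, 5; sum = 41.
Person mean = 41 / 7 ≈ 5.8571
Prorated total = (41 / 7) × 8 = 46.86 (to 2 dp)

46.86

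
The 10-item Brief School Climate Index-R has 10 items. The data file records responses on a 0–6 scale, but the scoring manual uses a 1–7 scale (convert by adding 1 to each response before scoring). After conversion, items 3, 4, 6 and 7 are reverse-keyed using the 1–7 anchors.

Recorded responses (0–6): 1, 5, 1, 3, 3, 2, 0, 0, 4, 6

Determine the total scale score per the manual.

Convert to 1–7: 2, 6, 2, 4, 4, 3, 1, 1, 5, 7
Reverse-coded (reverse-coded value = 8 − response):
  item 3: 8 − 2 = 6
  item 4: 8 − 4 = 4
  item 6: 8 − 3 = 5
  item 7: 8 − 1 = 7
Scored: 2, 6, 6, 4, 4, 5, 7, 1, 5, 7
Total = 47

47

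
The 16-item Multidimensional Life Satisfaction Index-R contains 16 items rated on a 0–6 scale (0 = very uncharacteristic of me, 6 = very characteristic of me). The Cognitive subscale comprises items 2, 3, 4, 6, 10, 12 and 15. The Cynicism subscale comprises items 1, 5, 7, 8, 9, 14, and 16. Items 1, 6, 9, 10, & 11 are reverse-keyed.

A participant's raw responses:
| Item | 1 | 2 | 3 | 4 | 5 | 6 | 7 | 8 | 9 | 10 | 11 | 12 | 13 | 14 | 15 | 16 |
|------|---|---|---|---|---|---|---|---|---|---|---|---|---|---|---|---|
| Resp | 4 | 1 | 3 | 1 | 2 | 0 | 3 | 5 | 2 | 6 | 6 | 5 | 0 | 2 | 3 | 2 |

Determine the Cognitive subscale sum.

Cognitive items: 2, 3, 4, 6, 10, 12, 15.
Of these, items 6 and 10 are reverse-keyed; reversed = (0+6) − raw = 6 − raw.
  item 2: 1
  item 3: 3
  item 4: 1
  item 6: 6 − 0 = 6
  item 10: 6 − 6 = 0
  item 12: 5
  item 15: 3
Sum = 1 + 3 + 1 + 6 + 0 + 5 + 3 = 19

19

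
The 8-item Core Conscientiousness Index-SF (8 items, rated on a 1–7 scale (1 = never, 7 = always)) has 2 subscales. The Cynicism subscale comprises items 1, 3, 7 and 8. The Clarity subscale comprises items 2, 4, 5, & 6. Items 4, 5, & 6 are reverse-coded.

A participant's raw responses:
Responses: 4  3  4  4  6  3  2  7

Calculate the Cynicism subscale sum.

Cynicism items: 1, 3, 7, 8.
  item 1: 4
  item 3: 4
  item 7: 2
  item 8: 7
Sum = 4 + 4 + 2 + 7 = 17

17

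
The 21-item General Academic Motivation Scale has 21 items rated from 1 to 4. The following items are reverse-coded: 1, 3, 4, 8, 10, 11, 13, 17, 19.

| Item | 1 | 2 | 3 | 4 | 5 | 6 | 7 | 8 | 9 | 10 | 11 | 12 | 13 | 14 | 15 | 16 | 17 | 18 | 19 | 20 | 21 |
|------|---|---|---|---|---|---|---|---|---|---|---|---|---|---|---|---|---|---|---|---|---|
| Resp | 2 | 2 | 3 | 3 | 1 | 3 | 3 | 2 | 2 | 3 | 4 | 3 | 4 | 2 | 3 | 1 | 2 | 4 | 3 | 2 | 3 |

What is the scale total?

Reverse-coded items use 5 − raw:
  item 1: 5 − 2 = 3
  item 3: 5 − 3 = 2
  item 4: 5 − 3 = 2
  item 8: 5 − 2 = 3
  item 10: 5 − 3 = 2
  item 11: 5 − 4 = 1
  item 13: 5 − 4 = 1
  item 17: 5 − 2 = 3
  item 19: 5 − 3 = 2
Scored items: 3, 2, 2, 2, 1, 3, 3, 3, 2, 2, 1, 3, 1, 2, 3, 1, 3, 4, 2, 2, 3
Total = 3 + 2 + 2 + 2 + 1 + 3 + 3 + 3 + 2 + 2 + 1 + 3 + 1 + 2 + 3 + 1 + 3 + 4 + 2 + 2 + 3 = 48

48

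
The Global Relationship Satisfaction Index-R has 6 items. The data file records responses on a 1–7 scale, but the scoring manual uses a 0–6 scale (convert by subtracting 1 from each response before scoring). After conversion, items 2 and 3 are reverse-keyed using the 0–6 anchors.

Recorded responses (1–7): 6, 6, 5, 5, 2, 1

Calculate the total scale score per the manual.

13

Convert to 0–6: 5, 5, 4, 4, 1, 0
Reverse-coded (on a 0–6 scale, reversed = 6 − raw):
  item 2: 6 − 5 = 1
  item 3: 6 − 4 = 2
Scored: 5, 1, 2, 4, 1, 0
Total = 13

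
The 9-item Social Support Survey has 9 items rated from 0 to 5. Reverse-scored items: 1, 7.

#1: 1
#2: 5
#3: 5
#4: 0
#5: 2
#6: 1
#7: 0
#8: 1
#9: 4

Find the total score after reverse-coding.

Reversing items 1 and 7 with 5 − raw:
Total = (5−1) + 5 + 5 + 0 + 2 + 1 + (5−0) + 1 + 4
      = 4 + 5 + 5 + 0 + 2 + 1 + 5 + 1 + 4 = 27

27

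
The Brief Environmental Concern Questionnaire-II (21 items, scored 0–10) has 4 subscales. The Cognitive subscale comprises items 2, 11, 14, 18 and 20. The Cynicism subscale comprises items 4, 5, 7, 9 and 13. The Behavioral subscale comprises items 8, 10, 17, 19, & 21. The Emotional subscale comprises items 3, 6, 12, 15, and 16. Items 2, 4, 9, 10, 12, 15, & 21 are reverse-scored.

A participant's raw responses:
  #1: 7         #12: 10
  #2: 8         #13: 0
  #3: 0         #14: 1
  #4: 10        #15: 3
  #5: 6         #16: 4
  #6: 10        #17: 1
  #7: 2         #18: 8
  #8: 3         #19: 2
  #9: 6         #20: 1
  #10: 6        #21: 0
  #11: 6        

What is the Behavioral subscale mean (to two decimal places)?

4.00

Behavioral items: 8, 10, 17, 19, 21.
Of these, items 10 & 21 are reverse-scored; on a 0–10 scale, reversed = 10 − raw.
  item 8: 3
  item 10: 10 − 6 = 4
  item 17: 1
  item 19: 2
  item 21: 10 − 0 = 10
Sum = 3 + 4 + 1 + 2 + 10 = 20
Mean = 20 / 5 = 4.00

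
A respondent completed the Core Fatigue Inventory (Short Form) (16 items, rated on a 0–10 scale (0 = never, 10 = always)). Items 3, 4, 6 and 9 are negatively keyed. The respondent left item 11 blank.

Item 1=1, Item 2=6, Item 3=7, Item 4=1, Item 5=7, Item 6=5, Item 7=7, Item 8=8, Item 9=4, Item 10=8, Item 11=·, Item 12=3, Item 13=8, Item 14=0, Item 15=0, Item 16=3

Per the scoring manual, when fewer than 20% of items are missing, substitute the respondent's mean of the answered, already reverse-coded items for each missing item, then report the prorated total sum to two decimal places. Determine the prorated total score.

Reverse-coded (reversed = (0+10) − raw = 10 − raw):
  item 3: 10 − 7 = 3
  item 4: 10 − 1 = 9
  item 6: 10 − 5 = 5
  item 9: 10 − 4 = 6
Completed scored items (15 of 16): 1, 6, 3, 9, 7, 5, 7, 8, 6, 8, 3, 8, 0, 0, 3; sum = 74.
Person mean = 74 / 15 ≈ 4.9333
Prorated total = (74 / 15) × 16 = 78.93 (to 2 dp)

78.93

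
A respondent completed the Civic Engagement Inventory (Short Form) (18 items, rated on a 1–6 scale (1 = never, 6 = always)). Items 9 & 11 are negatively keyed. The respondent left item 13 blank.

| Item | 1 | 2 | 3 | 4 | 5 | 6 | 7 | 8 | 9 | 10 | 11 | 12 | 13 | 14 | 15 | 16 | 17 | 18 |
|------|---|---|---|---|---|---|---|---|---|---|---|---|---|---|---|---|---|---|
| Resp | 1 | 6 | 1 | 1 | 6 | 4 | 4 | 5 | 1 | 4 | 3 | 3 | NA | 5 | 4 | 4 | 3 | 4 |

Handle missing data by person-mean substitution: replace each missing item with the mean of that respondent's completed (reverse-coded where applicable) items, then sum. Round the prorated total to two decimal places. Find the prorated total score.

68.82

Reverse-coded (reversed = (1+6) − raw = 7 − raw):
  item 9: 7 − 1 = 6
  item 11: 7 − 3 = 4
Completed scored items (17 of 18): 1, 6, 1, 1, 6, 4, 4, 5, 6, 4, 4, 3, 5, 4, 4, 3, 4; sum = 65.
Person mean = 65 / 17 ≈ 3.8235
Prorated total = (65 / 17) × 18 = 68.82 (to 2 dp)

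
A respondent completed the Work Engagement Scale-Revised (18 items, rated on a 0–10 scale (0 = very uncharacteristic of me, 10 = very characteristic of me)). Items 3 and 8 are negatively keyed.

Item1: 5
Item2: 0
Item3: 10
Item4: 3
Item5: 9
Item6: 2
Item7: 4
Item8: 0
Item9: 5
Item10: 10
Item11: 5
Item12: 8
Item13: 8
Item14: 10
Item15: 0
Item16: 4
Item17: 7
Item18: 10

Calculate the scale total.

100

Raw sum = 100. Negatively keyed items: 3, 8; their raw sum = 10.
Each reversal replaces raw with 10 − raw, changing the total by 10 − 2·raw per item.
Total = 100 + 2·10 − 2·10 = 100 + 20 − 20 = 100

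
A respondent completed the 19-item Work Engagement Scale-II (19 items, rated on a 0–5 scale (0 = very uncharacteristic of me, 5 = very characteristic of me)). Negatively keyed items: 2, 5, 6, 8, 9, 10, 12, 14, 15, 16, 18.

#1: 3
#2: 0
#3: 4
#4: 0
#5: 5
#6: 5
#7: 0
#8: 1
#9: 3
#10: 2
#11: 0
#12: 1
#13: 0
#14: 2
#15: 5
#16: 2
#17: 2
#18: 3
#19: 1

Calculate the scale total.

36

Reversing items 2, 5, 6, 8, 9, 10, 12, 14, 15, 16 and 18 with 5 − raw:
Total = 3 + (5−0) + 4 + 0 + (5−5) + (5−5) + 0 + (5−1) + (5−3) + (5−2) + 0 + (5−1) + 0 + (5−2) + (5−5) + (5−2) + 2 + (5−3) + 1
      = 3 + 5 + 4 + 0 + 0 + 0 + 0 + 4 + 2 + 3 + 0 + 4 + 0 + 3 + 0 + 3 + 2 + 2 + 1 = 36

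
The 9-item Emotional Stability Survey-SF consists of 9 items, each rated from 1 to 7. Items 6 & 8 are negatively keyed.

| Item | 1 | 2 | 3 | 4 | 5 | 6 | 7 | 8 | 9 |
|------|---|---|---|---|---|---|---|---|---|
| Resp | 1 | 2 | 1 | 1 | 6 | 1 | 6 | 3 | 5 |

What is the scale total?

34

Reversing items 6 and 8 with 8 − raw:
Total = 1 + 2 + 1 + 1 + 6 + (8−1) + 6 + (8−3) + 5
      = 1 + 2 + 1 + 1 + 6 + 7 + 6 + 5 + 5 = 34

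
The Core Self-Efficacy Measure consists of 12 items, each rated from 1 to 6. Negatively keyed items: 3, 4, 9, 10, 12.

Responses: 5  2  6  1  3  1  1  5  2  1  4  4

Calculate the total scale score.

Reverse-coded items (reversed = (1+6) − raw = 7 − raw):
  item 3: 7 − 6 = 1
  item 4: 7 − 1 = 6
  item 9: 7 − 2 = 5
  item 10: 7 − 1 = 6
  item 12: 7 − 4 = 3
Scored items: 5, 2, 1, 6, 3, 1, 1, 5, 5, 6, 4, 3
Total = 5 + 2 + 1 + 6 + 3 + 1 + 1 + 5 + 5 + 6 + 4 + 3 = 42

42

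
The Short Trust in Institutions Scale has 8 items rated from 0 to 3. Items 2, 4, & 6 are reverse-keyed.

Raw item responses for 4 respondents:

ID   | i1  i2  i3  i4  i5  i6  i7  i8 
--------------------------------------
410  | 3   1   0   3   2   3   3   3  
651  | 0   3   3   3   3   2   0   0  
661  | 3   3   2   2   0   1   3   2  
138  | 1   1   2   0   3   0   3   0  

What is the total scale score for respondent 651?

7

Respondent 651 raw: 0, 3, 3, 3, 3, 2, 0, 0.
Reverse-coded (reversed = (0+3) − raw = 3 − raw):
  item 1: 0
  item 2: 3 − 3 = 0
  item 3: 3
  item 4: 3 − 3 = 0
  item 5: 3
  item 6: 3 − 2 = 1
  item 7: 0
  item 8: 0
Sum = 0 + 0 + 3 + 0 + 3 + 1 + 0 + 0 = 7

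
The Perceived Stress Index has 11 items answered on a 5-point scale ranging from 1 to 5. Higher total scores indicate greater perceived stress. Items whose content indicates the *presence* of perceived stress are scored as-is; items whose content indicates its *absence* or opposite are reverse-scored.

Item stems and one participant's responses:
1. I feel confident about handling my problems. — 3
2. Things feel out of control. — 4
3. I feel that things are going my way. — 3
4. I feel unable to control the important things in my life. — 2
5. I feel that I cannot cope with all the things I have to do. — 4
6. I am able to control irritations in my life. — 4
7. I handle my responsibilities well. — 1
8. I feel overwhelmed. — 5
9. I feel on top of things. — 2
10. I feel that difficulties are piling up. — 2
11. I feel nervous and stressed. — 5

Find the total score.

Items 1, 3, 6, 7, 9 describe the absence/opposite of perceived stress → reverse-score.
on a 1–5 scale, reversed = 6 − raw.
  item 1: 6 − 3 = 3
  item 2: 4
  item 3: 6 − 3 = 3
  item 4: 2
  item 5: 4
  item 6: 6 − 4 = 2
  item 7: 6 − 1 = 5
  item 8: 5
  item 9: 6 − 2 = 4
  item 10: 2
  item 11: 5
Total = 3 + 4 + 3 + 2 + 4 + 2 + 5 + 5 + 4 + 2 + 5 = 39

39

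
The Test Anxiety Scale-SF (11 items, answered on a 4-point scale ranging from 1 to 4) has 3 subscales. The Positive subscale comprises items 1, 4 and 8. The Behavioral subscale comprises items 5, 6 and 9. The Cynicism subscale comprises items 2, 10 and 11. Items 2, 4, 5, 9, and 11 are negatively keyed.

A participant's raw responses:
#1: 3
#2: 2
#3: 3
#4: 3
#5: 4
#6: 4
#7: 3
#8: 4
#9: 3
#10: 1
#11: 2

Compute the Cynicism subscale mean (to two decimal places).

2.33

Cynicism items: 2, 10, 11.
Of these, items 2 and 11 are negatively keyed; on a 1–4 scale, reversed = 5 − raw.
  item 2: 5 − 2 = 3
  item 10: 1
  item 11: 5 − 2 = 3
Sum = 3 + 1 + 3 = 7
Mean = 7 / 3 = 2.33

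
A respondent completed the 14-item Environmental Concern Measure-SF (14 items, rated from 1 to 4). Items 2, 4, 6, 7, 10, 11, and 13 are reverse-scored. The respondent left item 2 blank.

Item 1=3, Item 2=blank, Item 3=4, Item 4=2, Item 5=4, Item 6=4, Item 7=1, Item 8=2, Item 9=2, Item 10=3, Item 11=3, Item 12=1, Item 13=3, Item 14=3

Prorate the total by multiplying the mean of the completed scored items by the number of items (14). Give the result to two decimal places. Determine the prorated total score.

35.54

Reverse-coded (on a 1–4 scale, reversed = 5 − raw):
  item 4: 5 − 2 = 3
  item 6: 5 − 4 = 1
  item 7: 5 − 1 = 4
  item 10: 5 − 3 = 2
  item 11: 5 − 3 = 2
  item 13: 5 − 3 = 2
Completed scored items (13 of 14): 3, 4, 3, 4, 1, 4, 2, 2, 2, 2, 1, 2, 3; sum = 33.
Person mean = 33 / 13 ≈ 2.5385
Prorated total = (33 / 13) × 14 = 35.54 (to 2 dp)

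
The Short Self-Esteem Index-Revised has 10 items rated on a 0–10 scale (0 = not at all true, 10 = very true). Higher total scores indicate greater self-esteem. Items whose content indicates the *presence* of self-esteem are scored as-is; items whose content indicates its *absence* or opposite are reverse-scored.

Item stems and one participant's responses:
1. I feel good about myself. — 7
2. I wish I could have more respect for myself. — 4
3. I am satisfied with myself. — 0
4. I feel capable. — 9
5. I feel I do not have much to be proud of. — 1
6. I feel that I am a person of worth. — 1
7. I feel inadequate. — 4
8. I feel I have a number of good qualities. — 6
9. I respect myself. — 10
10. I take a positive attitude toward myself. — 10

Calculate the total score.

64

Items 2, 5, 7 describe the absence/opposite of self-esteem → reverse-score.
reverse-coded value = 10 − response.
  item 1: 7
  item 2: 10 − 4 = 6
  item 3: 0
  item 4: 9
  item 5: 10 − 1 = 9
  item 6: 1
  item 7: 10 − 4 = 6
  item 8: 6
  item 9: 10
  item 10: 10
Total = 7 + 6 + 0 + 9 + 9 + 1 + 6 + 6 + 10 + 10 = 64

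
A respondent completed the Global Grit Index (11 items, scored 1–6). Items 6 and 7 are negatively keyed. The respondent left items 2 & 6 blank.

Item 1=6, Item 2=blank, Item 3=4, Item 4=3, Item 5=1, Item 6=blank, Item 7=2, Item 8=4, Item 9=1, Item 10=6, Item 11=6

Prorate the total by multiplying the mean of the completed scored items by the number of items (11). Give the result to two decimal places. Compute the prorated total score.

Reverse-coded (reverse-coded value = 7 − response):
  item 7: 7 − 2 = 5
Completed scored items (9 of 11): 6, 4, 3, 1, 5, 4, 1, 6, 6; sum = 36.
Person mean = 36 / 9 ≈ 4.0000
Prorated total = (36 / 9) × 11 = 44.00 (to 2 dp)

44.00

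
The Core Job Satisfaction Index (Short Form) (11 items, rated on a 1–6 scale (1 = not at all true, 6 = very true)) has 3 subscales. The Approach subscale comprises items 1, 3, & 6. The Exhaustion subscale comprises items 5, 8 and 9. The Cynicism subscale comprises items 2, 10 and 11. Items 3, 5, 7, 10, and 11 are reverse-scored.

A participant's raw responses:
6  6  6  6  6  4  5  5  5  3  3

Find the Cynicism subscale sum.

14

Cynicism items: 2, 10, 11.
Of these, items 10 and 11 are reverse-scored; reversed = (1+6) − raw = 7 − raw.
  item 2: 6
  item 10: 7 − 3 = 4
  item 11: 7 − 3 = 4
Sum = 6 + 4 + 4 = 14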